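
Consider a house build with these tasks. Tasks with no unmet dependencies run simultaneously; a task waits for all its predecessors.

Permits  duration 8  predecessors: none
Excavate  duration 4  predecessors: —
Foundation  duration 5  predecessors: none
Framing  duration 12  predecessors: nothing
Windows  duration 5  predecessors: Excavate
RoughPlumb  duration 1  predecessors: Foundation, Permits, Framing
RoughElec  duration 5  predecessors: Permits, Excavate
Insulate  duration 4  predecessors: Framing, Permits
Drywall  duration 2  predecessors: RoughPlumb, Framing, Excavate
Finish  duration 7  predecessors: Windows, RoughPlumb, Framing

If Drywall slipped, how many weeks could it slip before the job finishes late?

5

Framing→RoughPlumb→Finish = 12+1+7 = 20 sets the makespan at 20 weeks.
The longest chain containing Drywall totals 15 weeks.
So Drywall can slip 20 − 15 = 5 weeks.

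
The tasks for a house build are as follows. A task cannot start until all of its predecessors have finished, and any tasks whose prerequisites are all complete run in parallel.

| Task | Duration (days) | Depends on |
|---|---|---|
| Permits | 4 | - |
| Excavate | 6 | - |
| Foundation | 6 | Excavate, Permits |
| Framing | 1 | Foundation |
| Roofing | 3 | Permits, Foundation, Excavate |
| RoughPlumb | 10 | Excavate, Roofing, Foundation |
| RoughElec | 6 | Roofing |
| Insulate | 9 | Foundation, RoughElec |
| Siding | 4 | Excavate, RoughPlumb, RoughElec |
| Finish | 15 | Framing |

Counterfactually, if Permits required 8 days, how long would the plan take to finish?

Actual critical path: Excavate→Foundation→Roofing→RoughElec→Insulate = 6+6+3+6+9 = 30 ⇒ 30 days.
Permits has 2 days of float (longest path through it is 28).
The binding chain switches to Permits→Foundation→Roofing→RoughElec→Insulate = 8+6+3+6+9 = 32; finish 32 days.

32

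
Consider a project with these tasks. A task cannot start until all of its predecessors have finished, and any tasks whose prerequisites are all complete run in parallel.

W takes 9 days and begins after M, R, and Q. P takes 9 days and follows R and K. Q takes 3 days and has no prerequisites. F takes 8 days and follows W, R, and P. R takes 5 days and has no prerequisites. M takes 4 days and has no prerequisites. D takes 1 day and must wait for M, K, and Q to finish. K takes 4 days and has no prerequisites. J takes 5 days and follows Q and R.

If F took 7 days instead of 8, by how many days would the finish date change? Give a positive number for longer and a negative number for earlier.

-1

Actual critical path: R→P→F = 5+9+8 = 22 ⇒ 22 days.
F is on the critical path; changing it to 7 makes that path 21 days.
The critical path is still R→P→F; finish is now 21 days.
Change in finish: 21 − 22 = -1 days.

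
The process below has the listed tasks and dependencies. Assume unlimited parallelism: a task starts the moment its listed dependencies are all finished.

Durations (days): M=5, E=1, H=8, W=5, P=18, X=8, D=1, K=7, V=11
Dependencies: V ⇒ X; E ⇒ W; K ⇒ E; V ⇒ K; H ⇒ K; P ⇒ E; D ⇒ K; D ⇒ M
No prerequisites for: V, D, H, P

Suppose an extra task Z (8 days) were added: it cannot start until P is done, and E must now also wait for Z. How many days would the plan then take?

32

Originally the plan takes 24 days.
With Z inserted, E now waits for max(P, K, Z).
New critical path: P→Z→E→W = 18+8+1+5 = 32 ⇒ 32 days.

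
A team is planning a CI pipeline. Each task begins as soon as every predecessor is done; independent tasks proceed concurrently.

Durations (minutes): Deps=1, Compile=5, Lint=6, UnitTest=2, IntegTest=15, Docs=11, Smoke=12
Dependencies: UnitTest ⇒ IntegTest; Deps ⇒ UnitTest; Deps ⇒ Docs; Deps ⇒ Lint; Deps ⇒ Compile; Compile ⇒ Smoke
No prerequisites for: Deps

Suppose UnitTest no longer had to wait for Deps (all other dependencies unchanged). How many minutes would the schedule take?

18

Original critical path: Deps→Compile→Smoke = 1+5+12 = 18 ⇒ 18 minutes.
Without Deps→UnitTest, UnitTest's earliest start moves from 1 to 0.
The longest chain is now Deps→Compile→Smoke = 1+5+12 = 18, so the schedule takes 18 minutes.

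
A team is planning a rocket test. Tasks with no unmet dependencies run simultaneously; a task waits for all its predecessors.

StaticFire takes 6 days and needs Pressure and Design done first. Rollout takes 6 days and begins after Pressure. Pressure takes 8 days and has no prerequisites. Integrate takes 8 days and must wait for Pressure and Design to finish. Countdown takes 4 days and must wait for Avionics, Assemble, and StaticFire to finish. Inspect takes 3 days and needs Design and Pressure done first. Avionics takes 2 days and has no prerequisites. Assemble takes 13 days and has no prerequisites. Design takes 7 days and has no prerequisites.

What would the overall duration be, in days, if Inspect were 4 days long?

Baseline: Pressure→StaticFire→Countdown = 8+6+4 = 18 → 18 days.
Inspect is off the critical path — its longest chain is 11 days, giving 7 of slack.
That remains the longest chain; total 18 days.

18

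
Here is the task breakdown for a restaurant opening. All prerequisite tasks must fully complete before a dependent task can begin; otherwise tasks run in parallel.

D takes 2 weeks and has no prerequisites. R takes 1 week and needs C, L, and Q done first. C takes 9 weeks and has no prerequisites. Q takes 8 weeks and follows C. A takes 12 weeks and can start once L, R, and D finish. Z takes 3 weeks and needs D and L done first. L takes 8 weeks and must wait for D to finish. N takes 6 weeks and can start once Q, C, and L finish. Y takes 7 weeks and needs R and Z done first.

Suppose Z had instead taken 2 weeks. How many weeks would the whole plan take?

30

The binding path is C→Q→R→A = 9+8+1+12 = 30; finish at 30 weeks.
The longest path through Z is only 20 weeks, so Z has float 10.
The critical path is still C→Q→R→A; finish is now 30 weeks.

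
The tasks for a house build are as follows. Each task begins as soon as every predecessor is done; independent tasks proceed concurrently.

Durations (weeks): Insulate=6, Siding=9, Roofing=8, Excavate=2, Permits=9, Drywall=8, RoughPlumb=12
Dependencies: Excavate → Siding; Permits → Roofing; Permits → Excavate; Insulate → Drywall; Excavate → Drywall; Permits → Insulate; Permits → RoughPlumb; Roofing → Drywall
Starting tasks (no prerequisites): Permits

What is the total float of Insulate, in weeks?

2

Permits→Roofing→Drywall = 9+8+8 = 25 sets the makespan at 25 weeks.
Longest path through Insulate: 23 weeks (earliest finish 15, latest finish 17).
So Insulate can slip 17 − 15 = 2 weeks.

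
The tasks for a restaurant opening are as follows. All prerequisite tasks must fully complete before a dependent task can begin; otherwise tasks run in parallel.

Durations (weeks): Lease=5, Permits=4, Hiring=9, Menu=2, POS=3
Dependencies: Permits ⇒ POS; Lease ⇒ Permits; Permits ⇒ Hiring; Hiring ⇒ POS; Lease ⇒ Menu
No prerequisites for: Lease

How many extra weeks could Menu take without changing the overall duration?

14

Lease→Permits→Hiring→POS = 5+4+9+3 = 21 sets the makespan at 21 weeks.
Menu finishes as early as 7 and must finish by 21.
So Menu can slip 21 − 7 = 14 weeks.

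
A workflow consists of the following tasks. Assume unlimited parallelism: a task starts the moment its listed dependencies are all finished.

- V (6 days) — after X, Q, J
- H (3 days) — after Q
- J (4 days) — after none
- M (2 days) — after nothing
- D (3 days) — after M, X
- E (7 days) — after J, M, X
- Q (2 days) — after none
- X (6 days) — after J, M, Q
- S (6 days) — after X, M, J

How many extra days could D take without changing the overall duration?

4

The longest chain is J→X→E = 4+6+7 = 17; overall finish 17 days.
The longest chain containing D totals 13 days.
So D can slip 17 − 13 = 4 days.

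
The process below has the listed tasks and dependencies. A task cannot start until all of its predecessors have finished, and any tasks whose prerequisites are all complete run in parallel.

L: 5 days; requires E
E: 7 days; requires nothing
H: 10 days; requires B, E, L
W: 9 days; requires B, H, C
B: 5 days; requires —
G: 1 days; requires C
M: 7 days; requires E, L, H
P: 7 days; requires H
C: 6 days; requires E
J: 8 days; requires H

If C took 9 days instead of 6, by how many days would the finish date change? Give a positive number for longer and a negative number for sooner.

The binding path is E→L→H→W = 7+5+10+9 = 31; finish at 31 days.
C is off the critical path — its longest chain is 22 days, giving 9 of slack.
The critical path is still E→L→H→W; finish is now 31 days.
Change in finish: 31 − 31 = +0 days.

0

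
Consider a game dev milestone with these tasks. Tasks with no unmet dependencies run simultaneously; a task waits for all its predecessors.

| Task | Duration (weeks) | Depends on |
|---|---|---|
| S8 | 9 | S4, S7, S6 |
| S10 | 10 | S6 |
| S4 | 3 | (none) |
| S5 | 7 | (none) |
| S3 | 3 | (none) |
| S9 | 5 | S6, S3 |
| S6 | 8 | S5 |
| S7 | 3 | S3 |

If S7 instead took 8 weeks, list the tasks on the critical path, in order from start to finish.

S5, S6, S10

As given, the longest chain is S5→S6→S10 = 7+8+10 = 25, so the finish is 25 weeks.
The longest path through S7 is only 15 weeks, so S7 has float 10.
The critical path is still S5→S6→S10; finish is now 25 weeks.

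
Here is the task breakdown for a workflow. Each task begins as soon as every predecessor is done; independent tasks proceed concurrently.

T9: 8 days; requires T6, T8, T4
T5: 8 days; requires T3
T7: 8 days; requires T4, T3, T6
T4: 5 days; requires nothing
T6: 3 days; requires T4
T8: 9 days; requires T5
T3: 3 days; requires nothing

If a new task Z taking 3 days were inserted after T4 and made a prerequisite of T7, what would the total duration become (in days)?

28

Originally the plan takes 28 days.
With Z inserted, T7 now waits for max(T4, T3, T6, Z).
New critical path: T3→T5→T8→T9 = 3+8+9+8 = 28 ⇒ 28 days.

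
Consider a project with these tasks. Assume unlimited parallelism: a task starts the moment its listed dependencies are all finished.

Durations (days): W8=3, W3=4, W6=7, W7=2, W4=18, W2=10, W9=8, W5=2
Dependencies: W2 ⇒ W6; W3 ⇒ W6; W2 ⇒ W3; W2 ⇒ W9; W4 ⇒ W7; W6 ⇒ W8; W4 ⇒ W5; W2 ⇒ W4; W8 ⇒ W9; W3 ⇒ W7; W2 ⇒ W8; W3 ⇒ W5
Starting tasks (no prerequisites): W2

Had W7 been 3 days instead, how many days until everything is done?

32

Critical path before the change: W2→W3→W6→W8→W9 = 10+4+7+3+8 = 32 giving 32 days.
W7 has 2 days of float (longest path through it is 30).
That remains the longest chain; total 32 days.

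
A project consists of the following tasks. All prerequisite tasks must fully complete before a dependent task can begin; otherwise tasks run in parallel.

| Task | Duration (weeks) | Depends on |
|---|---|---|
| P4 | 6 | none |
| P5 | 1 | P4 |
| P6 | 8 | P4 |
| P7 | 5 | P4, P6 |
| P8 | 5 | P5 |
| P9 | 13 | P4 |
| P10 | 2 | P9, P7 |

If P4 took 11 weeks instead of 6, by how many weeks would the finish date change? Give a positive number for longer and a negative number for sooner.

The binding path is P4→P6→P7→P10 = 6+8+5+2 = 21; finish at 21 weeks.
Since P4 is critical, the +5 change carries straight to that chain (now 26 weeks).
The critical path is still P4→P6→P7→P10; finish is now 26 weeks.
Change in finish: 26 − 21 = +5 weeks.

5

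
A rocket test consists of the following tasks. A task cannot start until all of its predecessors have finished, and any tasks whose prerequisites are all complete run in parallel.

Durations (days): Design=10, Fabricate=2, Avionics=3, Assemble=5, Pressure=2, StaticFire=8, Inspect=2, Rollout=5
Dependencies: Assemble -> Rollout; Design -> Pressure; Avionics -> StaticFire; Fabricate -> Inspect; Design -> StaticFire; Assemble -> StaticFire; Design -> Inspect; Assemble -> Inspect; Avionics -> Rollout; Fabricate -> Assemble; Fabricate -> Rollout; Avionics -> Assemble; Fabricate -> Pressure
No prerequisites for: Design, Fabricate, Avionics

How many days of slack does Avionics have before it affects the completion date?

Design→StaticFire = 10+8 = 18 sets the makespan at 18 days.
The longest chain containing Avionics totals 16 days.
Slack of Avionics = 2 − 0 = 2 days.

2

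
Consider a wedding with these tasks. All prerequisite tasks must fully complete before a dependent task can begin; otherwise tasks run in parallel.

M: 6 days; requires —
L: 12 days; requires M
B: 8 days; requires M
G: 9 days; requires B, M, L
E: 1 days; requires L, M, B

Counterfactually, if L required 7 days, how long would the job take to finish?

23

As given, the longest chain is M→L→G = 6+12+9 = 27, so the finish is 27 days.
L is on the critical path; changing it to 7 makes that path 22 days.
Now M→B→G = 6+8+9 = 23 is longest, so the finish becomes 23 days.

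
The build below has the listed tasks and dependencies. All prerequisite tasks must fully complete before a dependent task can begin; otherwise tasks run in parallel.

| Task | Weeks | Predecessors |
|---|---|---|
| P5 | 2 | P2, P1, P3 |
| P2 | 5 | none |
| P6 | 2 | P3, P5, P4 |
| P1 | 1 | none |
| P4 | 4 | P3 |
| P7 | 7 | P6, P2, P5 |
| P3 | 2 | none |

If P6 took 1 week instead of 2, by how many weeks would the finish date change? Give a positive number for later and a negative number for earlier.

Actual critical path: P2→P5→P6→P7 = 5+2+2+7 = 16 ⇒ 16 weeks.
P6 lies on that path, so at 1 week the path becomes 15 weeks.
That remains the longest chain; total 15 weeks.
Change in finish: 15 − 16 = -1 weeks.

-1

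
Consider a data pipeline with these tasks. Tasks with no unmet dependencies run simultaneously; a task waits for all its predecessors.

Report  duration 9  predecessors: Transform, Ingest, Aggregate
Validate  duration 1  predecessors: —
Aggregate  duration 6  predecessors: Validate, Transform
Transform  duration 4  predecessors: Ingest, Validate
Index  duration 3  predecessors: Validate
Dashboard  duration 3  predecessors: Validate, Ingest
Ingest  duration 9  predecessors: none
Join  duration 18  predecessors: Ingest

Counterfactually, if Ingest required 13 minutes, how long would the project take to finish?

32

As given, the longest chain is Ingest→Transform→Aggregate→Report = 9+4+6+9 = 28, so the finish is 28 minutes.
Since Ingest is critical, the +4 change carries straight to that chain (now 32 minutes).
That remains the longest chain; total 32 minutes.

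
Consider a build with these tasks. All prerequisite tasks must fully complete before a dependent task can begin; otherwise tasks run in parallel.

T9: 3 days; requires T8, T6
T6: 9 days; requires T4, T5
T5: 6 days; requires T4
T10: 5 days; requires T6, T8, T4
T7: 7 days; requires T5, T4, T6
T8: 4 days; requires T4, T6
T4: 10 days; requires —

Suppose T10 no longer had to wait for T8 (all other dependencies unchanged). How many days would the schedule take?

With the dependency in place, T4→T5→T6→T8→T10 = 10+6+9+4+5 = 34 sets the finish at 34 days.
Without T8→T10, T10's earliest start moves from 29 to 25.
After: T4→T5→T6→T7 = 10+6+9+7 = 32 → 32 days.

32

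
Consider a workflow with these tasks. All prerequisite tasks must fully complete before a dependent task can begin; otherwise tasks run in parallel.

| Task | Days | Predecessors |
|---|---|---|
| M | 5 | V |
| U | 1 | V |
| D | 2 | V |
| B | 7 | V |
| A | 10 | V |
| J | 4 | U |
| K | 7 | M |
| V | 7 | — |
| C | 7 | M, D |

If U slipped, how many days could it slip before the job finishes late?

Critical path: V→M→K = 7+5+7 = 19, so the finish is 19 days.
Longest path through U: 12 days (earliest finish 8, latest finish 15).
So U can slip 15 − 8 = 7 days.

7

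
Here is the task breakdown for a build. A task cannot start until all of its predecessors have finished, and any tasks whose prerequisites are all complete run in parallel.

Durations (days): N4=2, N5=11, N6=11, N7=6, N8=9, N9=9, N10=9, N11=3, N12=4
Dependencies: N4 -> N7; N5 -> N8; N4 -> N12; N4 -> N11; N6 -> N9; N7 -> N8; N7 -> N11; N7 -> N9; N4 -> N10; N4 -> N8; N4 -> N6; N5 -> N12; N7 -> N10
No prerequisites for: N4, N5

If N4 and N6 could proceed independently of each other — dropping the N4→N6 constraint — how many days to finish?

Before: longest chain N4→N6→N9 = 2+11+9 = 22, finish 22.
Without N4→N6, N6's earliest start moves from 2 to 0.
New critical path: N5→N8 = 11+9 = 20 ⇒ 20 days.

20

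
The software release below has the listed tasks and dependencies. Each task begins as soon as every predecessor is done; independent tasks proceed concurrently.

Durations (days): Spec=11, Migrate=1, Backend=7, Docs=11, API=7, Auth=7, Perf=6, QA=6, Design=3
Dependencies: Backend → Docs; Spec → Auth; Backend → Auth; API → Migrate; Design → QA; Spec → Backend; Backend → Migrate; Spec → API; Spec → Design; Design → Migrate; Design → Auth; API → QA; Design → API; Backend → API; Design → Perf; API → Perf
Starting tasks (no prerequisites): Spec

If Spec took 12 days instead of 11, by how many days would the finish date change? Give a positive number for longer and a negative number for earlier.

1

Baseline: Spec→Backend→API→QA = 11+7+7+6 = 31 → 31 days.
Spec is on the critical path; changing it to 12 makes that path 32 days.
No other chain overtakes it, so the finish is 32 days.
Change in finish: 32 − 31 = +1 days.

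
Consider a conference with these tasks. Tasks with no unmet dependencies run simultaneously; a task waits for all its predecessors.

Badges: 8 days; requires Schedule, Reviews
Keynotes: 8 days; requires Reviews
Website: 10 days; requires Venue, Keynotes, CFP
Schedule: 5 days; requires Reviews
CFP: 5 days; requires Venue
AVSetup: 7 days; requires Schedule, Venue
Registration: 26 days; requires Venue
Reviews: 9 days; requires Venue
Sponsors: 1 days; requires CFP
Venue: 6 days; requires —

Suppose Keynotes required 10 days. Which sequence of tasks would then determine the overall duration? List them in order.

Venue, Reviews, Keynotes, Website

The binding path is Venue→Reviews→Keynotes→Website = 6+9+8+10 = 33; finish at 33 days.
Keynotes is on the critical path; changing it to 10 makes that path 35 days.
The critical path is still Venue→Reviews→Keynotes→Website; finish is now 35 days.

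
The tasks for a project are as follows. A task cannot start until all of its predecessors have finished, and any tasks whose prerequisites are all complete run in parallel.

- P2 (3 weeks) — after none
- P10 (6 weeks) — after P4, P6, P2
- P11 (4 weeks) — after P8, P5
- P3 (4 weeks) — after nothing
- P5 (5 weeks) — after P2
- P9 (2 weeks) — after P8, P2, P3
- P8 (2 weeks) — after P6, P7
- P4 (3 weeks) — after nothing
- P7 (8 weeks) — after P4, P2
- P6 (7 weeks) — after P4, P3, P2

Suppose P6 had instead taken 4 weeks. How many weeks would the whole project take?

Critical path before the change: P3→P6→P8→P11 = 4+7+2+4 = 17 giving 17 weeks.
Since P6 is critical, the -3 change carries straight to that chain (now 14 weeks).
Now P2→P7→P8→P11 = 3+8+2+4 = 17 is longest, so the finish becomes 17 weeks.

17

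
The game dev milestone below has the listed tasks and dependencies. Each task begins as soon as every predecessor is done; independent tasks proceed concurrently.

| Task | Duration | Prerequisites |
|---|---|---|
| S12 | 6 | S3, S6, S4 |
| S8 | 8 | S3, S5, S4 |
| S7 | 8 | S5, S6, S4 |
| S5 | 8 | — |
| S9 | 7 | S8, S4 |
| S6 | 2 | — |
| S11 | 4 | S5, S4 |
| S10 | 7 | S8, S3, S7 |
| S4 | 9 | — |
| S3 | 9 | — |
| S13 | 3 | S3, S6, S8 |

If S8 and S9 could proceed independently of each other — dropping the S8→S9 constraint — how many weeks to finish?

24

With the dependency in place, S3→S8→S9 = 9+8+7 = 24 sets the finish at 24 weeks.
Without S8→S9, S9's earliest start moves from 17 to 9.
New critical path: S3→S8→S10 = 9+8+7 = 24 ⇒ 24 weeks.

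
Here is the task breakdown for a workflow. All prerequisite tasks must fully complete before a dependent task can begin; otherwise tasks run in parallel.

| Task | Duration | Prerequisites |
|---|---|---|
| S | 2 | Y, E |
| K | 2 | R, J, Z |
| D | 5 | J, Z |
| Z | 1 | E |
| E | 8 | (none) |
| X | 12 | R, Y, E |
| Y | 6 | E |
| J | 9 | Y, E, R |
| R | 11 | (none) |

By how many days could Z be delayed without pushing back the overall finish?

The longest chain is E→Y→J→D = 8+6+9+5 = 28; overall finish 28 days.
Z finishes as early as 9 and must finish by 23.
So Z can slip 23 − 9 = 14 days.

14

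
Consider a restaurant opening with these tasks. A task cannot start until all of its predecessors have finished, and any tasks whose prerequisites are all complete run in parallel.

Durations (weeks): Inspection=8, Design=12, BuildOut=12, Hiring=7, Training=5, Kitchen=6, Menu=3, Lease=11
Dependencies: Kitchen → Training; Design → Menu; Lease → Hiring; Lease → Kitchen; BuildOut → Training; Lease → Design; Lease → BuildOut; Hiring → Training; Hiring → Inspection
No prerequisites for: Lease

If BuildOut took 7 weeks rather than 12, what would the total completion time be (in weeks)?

26

Baseline: Lease→BuildOut→Training = 11+12+5 = 28 → 28 weeks.
Since BuildOut is critical, the -5 change carries straight to that chain (now 23 weeks).
The binding chain switches to Lease→Design→Menu = 11+12+3 = 26; finish 26 weeks.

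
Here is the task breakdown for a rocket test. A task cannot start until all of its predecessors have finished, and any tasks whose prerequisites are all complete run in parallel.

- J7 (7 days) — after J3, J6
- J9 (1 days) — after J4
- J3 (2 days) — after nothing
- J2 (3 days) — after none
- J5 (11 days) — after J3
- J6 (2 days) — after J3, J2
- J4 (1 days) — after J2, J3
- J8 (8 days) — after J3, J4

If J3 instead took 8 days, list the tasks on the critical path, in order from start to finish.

J3, J5

As given, the longest chain is J3→J5 = 2+11 = 13, so the finish is 13 days.
J3 lies on that path, so at 8 days the path becomes 19 days.
That remains the longest chain; total 19 days.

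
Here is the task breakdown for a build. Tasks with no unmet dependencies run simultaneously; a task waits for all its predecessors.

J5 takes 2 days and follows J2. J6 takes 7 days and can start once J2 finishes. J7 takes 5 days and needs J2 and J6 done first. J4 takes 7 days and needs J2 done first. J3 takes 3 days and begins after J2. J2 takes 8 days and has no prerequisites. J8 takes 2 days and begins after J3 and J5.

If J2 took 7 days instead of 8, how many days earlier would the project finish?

Actual critical path: J2→J6→J7 = 8+7+5 = 20 ⇒ 20 days.
J2 lies on that path, so at 7 days the path becomes 19 days.
No other chain overtakes it, so the finish is 19 days.
Change in finish: 19 − 20 = -1 days.

1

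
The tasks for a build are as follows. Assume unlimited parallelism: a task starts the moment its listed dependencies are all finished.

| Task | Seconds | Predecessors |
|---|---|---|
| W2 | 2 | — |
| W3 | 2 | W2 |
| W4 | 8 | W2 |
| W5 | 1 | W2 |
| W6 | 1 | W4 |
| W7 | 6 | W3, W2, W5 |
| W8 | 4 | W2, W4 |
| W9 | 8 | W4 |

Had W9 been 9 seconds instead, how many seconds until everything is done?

19

The binding path is W2→W4→W9 = 2+8+8 = 18; finish at 18 seconds.
Since W9 is critical, the +1 change carries straight to that chain (now 19 seconds).
No other chain overtakes it, so the finish is 19 seconds.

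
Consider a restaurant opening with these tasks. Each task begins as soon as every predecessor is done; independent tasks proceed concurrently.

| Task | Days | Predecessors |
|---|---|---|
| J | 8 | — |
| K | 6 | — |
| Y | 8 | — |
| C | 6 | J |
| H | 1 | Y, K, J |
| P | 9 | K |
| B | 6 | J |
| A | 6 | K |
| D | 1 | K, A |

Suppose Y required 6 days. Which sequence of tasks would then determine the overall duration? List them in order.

The binding path is K→P = 6+9 = 15; finish at 15 days.
The longest path through Y is only 9 days, so Y has float 6.
That remains the longest chain; total 15 days.

K, P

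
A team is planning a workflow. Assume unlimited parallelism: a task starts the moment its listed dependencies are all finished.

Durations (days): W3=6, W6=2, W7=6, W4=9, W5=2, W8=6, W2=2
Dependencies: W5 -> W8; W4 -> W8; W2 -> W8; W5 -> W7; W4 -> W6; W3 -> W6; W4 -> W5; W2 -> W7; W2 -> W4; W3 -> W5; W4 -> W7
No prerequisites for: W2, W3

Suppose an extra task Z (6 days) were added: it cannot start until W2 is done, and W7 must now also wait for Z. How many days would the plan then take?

Originally the plan takes 19 days.
With Z inserted, W7 now waits for max(W2, W4, W5, Z).
New critical path: W2→W4→W5→W7 = 2+9+2+6 = 19 ⇒ 19 days.

19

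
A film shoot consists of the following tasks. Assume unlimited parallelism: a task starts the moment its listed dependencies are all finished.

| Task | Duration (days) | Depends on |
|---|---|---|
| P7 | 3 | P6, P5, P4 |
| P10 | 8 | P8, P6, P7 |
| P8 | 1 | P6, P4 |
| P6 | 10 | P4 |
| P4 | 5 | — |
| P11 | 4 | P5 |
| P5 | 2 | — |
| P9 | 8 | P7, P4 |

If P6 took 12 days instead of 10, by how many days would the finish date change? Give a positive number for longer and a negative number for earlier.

2

The binding path is P4→P6→P7→P9 = 5+10+3+8 = 26; finish at 26 days.
Since P6 is critical, the +2 change carries straight to that chain (now 28 days).
That remains the longest chain; total 28 days.
Change in finish: 28 − 26 = +2 days.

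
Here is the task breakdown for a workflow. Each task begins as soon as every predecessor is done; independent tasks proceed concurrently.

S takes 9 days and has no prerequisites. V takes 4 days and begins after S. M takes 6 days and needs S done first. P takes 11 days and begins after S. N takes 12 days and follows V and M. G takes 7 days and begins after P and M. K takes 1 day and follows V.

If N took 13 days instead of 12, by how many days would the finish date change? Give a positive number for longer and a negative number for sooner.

Actual critical path: S→M→N = 9+6+12 = 27 ⇒ 27 days.
N lies on that path, so at 13 days the path becomes 28 days.
That remains the longest chain; total 28 days.
Change in finish: 28 − 27 = +1 days.

1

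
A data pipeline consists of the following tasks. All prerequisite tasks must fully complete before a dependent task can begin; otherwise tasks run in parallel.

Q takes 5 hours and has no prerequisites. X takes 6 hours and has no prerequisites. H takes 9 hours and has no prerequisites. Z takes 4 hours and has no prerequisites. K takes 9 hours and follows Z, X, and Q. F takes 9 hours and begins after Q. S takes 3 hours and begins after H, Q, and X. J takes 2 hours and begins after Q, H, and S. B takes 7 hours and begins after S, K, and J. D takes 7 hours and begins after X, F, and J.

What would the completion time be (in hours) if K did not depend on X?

21

With the dependency in place, X→K→B = 6+9+7 = 22 sets the finish at 22 hours.
Without X→K, K's earliest start moves from 6 to 5.
New critical path: Q→K→B = 5+9+7 = 21 ⇒ 21 hours.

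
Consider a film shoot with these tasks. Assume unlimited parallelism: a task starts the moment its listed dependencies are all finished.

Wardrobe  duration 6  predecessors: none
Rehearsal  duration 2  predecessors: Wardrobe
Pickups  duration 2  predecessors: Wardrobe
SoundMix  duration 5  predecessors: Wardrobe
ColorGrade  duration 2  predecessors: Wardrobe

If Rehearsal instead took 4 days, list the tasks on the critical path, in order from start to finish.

Wardrobe, SoundMix

The binding path is Wardrobe→SoundMix = 6+5 = 11; finish at 11 days.
Rehearsal has 3 days of float (longest path through it is 8).
The critical path is still Wardrobe→SoundMix; finish is now 11 days.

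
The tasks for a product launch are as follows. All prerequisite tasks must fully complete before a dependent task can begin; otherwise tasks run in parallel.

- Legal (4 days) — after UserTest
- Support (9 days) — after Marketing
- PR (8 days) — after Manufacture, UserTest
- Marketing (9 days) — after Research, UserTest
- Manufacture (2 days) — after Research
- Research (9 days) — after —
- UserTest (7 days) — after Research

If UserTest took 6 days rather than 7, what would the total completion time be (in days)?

Critical path before the change: Research→UserTest→Marketing→Support = 9+7+9+9 = 34 giving 34 days.
Since UserTest is critical, the -1 change carries straight to that chain (now 33 days).
The critical path is still Research→UserTest→Marketing→Support; finish is now 33 days.

33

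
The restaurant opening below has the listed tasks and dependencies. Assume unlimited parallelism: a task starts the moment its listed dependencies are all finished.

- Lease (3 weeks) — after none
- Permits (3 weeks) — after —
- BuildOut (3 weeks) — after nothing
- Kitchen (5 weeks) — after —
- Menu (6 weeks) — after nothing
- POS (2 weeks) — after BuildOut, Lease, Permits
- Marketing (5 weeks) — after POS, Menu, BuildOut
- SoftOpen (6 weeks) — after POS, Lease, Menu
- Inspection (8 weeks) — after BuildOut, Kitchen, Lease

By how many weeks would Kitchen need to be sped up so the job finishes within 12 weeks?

1

Current finish: 13 weeks; target: 12.
Kitchen is on every critical path, so each week cut from Kitchen cuts the finish by one (this holds down to a finish of 12).
Need 13 − 12 = 1 week off Kitchen → Kitchen becomes 4 weeks, finish becomes 12.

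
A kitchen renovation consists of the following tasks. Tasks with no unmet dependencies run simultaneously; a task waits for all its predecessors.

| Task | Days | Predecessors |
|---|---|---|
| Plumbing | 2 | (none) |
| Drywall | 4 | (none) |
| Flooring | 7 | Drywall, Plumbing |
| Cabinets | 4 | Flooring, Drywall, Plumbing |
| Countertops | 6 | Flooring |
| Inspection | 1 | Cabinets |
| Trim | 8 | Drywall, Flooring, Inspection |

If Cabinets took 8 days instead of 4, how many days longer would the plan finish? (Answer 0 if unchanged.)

As given, the longest chain is Drywall→Flooring→Cabinets→Inspection→Trim = 4+7+4+1+8 = 24, so the finish is 24 days.
Since Cabinets is critical, the +4 change carries straight to that chain (now 28 days).
The critical path is still Drywall→Flooring→Cabinets→Inspection→Trim; finish is now 28 days.
Change in finish: 28 − 24 = +4 days.

4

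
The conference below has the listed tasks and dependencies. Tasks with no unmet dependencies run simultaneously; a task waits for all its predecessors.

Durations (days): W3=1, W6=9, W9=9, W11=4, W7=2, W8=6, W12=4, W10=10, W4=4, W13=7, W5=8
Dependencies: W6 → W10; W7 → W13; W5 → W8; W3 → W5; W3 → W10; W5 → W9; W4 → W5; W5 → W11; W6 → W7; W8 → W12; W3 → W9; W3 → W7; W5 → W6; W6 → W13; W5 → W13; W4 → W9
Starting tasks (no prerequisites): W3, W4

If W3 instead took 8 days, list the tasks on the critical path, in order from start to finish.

W3, W5, W6, W10

As given, the longest chain is W4→W5→W6→W10 = 4+8+9+10 = 31, so the finish is 31 days.
The longest path through W3 is only 28 days, so W3 has float 3.
Now W3→W5→W6→W10 = 8+8+9+10 = 35 is longest, so the finish becomes 35 days.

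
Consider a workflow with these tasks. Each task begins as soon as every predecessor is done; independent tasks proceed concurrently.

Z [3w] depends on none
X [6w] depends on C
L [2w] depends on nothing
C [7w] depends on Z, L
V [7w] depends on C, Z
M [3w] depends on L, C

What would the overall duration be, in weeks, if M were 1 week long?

17

Critical path before the change: Z→C→V = 3+7+7 = 17 giving 17 weeks.
M has 4 weeks of float (longest path through it is 13).
No other chain overtakes it, so the finish is 17 weeks.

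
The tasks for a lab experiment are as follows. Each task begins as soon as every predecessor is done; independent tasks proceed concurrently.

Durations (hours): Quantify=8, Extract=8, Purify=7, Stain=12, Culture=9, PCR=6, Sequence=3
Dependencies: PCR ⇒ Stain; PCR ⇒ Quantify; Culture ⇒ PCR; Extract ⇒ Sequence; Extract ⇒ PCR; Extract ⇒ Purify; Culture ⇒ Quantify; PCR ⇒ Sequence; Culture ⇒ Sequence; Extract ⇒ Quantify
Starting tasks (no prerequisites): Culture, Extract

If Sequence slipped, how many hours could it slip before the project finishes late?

The longest chain is Culture→PCR→Stain = 9+6+12 = 27; overall finish 27 hours.
Longest path through Sequence: 18 hours (earliest finish 18, latest finish 27).
Float = 27 − 18 = 9.

9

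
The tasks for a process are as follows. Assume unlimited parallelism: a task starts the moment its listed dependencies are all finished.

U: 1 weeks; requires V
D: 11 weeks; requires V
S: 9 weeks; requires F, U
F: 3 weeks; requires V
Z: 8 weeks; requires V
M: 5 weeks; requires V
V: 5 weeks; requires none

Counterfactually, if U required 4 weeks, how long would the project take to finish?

18

As given, the longest chain is V→F→S = 5+3+9 = 17, so the finish is 17 weeks.
U is off the critical path — its longest chain is 15 weeks, giving 2 of slack.
The binding chain switches to V→U→S = 5+4+9 = 18; finish 18 weeks.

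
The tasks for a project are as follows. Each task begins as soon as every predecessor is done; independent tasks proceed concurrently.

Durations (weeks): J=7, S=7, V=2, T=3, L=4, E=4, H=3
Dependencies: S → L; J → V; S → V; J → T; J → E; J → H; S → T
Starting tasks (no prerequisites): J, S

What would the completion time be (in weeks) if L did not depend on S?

11

Original critical path: J→E = 7+4 = 11 ⇒ 11 weeks.
Without S→L, L's earliest start moves from 7 to 0.
After: J→E = 7+4 = 11 → 11 weeks.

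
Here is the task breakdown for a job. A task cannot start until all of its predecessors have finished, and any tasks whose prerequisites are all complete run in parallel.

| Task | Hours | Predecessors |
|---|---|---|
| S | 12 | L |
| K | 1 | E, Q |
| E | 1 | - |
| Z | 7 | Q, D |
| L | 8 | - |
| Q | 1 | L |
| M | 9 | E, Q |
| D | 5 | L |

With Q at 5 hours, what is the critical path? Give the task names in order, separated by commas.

The binding path is L→D→Z = 8+5+7 = 20; finish at 20 hours.
Q is off the critical path — its longest chain is 18 hours, giving 2 of slack.
The binding chain switches to L→Q→M = 8+5+9 = 22; finish 22 hours.

L, Q, M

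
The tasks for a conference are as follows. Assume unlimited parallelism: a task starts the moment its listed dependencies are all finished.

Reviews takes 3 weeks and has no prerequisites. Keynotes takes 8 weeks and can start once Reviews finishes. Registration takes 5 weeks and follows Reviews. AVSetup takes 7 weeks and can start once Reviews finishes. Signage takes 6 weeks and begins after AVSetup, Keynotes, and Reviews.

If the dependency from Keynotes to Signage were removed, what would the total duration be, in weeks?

16

Original critical path: Reviews→Keynotes→Signage = 3+8+6 = 17 ⇒ 17 weeks.
Without Keynotes→Signage, Signage's earliest start moves from 11 to 10.
The longest chain is now Reviews→AVSetup→Signage = 3+7+6 = 16, so the job takes 16 weeks.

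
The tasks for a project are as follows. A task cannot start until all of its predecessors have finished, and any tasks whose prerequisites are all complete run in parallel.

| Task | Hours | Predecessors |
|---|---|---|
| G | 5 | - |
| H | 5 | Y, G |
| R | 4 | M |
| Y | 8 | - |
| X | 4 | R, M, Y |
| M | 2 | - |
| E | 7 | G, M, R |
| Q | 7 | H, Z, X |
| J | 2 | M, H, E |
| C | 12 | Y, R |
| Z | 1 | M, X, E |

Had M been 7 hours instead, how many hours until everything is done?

26

As given, the longest chain is M→R→E→Z→Q = 2+4+7+1+7 = 21, so the finish is 21 hours.
Since M is critical, the +5 change carries straight to that chain (now 26 hours).
That remains the longest chain; total 26 hours.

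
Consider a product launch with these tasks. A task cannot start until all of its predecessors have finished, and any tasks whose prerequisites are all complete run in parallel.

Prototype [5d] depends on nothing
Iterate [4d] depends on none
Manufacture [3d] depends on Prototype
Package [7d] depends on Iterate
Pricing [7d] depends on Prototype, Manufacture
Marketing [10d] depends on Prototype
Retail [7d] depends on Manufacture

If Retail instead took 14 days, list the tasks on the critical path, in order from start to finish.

Actual critical path: Prototype→Manufacture→Retail = 5+3+7 = 15 ⇒ 15 days.
Retail is on the critical path; changing it to 14 makes that path 22 days.
The critical path is still Prototype→Manufacture→Retail; finish is now 22 days.

Prototype, Manufacture, Retail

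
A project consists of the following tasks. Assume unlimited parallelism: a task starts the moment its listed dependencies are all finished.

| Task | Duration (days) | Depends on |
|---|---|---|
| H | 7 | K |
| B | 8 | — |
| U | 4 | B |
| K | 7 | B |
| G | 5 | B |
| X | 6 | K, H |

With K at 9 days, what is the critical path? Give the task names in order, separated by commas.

B, K, H, X

The binding path is B→K→H→X = 8+7+7+6 = 28; finish at 28 days.
K lies on that path, so at 9 days the path becomes 30 days.
That remains the longest chain; total 30 days.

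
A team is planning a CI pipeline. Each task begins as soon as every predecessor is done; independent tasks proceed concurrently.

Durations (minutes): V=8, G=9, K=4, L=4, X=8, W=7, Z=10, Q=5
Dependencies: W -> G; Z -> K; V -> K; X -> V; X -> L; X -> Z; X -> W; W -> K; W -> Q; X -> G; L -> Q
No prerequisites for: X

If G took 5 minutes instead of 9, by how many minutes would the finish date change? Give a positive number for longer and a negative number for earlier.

-2

As given, the longest chain is X→W→G = 8+7+9 = 24, so the finish is 24 minutes.
G lies on that path, so at 5 minutes the path becomes 20 minutes.
Now X→Z→K = 8+10+4 = 22 is longest, so the finish becomes 22 minutes.
Change in finish: 22 − 24 = -2 minutes.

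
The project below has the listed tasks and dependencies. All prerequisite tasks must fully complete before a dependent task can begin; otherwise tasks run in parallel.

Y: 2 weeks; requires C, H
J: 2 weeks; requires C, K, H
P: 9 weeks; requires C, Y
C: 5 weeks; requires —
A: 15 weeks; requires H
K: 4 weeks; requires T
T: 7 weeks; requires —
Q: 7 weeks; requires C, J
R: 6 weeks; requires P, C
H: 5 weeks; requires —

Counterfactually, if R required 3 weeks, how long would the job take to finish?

Actual critical path: H→Y→P→R = 5+2+9+6 = 22 ⇒ 22 weeks.
R is on the critical path; changing it to 3 makes that path 19 weeks.
The binding chain switches to H→A = 5+15 = 20; finish 20 weeks.

20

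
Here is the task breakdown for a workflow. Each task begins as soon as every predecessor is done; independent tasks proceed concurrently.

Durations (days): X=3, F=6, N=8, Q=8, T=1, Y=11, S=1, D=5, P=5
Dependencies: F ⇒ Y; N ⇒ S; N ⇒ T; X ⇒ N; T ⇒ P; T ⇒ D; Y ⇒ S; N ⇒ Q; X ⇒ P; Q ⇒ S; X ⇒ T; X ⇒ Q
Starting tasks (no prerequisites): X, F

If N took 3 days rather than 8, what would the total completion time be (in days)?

18

The binding path is X→N→Q→S = 3+8+8+1 = 20; finish at 20 days.
N lies on that path, so at 3 days the path becomes 15 days.
The binding chain switches to F→Y→S = 6+11+1 = 18; finish 18 days.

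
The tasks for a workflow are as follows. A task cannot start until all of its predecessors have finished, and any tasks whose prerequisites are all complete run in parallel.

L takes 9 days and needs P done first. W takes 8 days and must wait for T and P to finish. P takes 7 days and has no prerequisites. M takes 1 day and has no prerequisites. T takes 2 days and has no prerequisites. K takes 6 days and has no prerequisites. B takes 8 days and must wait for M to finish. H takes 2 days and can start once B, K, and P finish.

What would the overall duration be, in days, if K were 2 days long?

16

Baseline: P→L = 7+9 = 16 → 16 days.
The longest path through K is only 8 days, so K has float 8.
The critical path is still P→L; finish is now 16 days.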